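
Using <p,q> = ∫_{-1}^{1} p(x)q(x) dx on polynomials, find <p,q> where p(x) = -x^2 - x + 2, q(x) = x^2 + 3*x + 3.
<p,q> = 134/15

Expand the product: p(x)·q(x) = -x^4 - 4*x^3 - 4*x^2 + 3*x + 6.
∫_{-1}^{1} of each monomial x^k gives [2/(k+1) if k even, 0 if k odd]. Integrating term-by-term (or equivalently evaluating the antiderivative F(x) = -x^5/5 - x^4 - 4*x^3/3 + 3*x^2/2 + 6*x at the endpoints):
  F(1) − F(−1) = 149/30 − (-119/30) = 134/15.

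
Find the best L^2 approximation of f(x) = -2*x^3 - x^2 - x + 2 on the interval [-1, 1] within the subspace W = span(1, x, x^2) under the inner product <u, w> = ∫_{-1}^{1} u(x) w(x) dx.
g(x) = -x^2 - 11*x/5 + 2

The best approximation g ∈ W is the orthogonal projection of f onto W. Writing g = a_0 + a_1 x + a_2 x^2, the coefficients solve the normal equations G · a = b where
  G_{ij} = <φ_i, φ_j> and b_i = <f, φ_i>, with φ_0 = 1, φ_1 = x, φ_2 = x^2.
G =
  [2, 0, 2/3]
  [0, 2/3, 0]
  [2/3, 0, 2/5],
b = (10/3, -22/15, 14/15).
Solving gives a_0 = 2, a_1 = -11/5, a_2 = -1, so
  g(x) = -x^2 - 11*x/5 + 2.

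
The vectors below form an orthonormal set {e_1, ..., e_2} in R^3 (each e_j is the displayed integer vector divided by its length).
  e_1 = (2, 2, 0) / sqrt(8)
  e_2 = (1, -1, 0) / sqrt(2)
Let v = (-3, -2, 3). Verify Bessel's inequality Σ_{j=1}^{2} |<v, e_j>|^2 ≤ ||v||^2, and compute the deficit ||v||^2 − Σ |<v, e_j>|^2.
Σ |<v, e_j>|^2 = 13; ||v||^2 = 22; deficit = 9

Write each e_j = u_j / sqrt(<u_j, u_j>) where u_j is the displayed integer vector. Then <v, e_j> = <v, u_j> / sqrt(<u_j, u_j>), so |<v, e_j>|^2 = <v, u_j>^2 / <u_j, u_j>.
Coefficients: <v, e_1> = -10/sqrt(8), <v, e_2> = -1/sqrt(2).
Square and sum: Σ |<v, e_j>|^2 = 13.
Compute ||v||^2 = v·v = 22.
Deficit = 22 − 13 = 9 ≥ 0, confirming Bessel's inequality. (The deficit equals ||v − Σ <v,e_j> e_j||^2, the squared distance from v to span{e_j}.)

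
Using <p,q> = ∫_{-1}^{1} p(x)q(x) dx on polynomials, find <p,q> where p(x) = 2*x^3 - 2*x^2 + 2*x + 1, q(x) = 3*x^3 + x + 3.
<p,q> = 866/105

Expand the product: p(x)·q(x) = 6*x^6 - 6*x^5 + 8*x^4 + 7*x^3 - 4*x^2 + 7*x + 3.
∫_{-1}^{1} of each monomial x^k gives [2/(k+1) if k even, 0 if k odd]. Integrating term-by-term (or equivalently evaluating the antiderivative F(x) = 6*x^7/7 - x^6 + 8*x^5/5 + 7*x^4/4 - 4*x^3/3 + 7*x^2/2 + 3*x at the endpoints):
  F(1) − F(−1) = 3517/420 − (53/420) = 866/105.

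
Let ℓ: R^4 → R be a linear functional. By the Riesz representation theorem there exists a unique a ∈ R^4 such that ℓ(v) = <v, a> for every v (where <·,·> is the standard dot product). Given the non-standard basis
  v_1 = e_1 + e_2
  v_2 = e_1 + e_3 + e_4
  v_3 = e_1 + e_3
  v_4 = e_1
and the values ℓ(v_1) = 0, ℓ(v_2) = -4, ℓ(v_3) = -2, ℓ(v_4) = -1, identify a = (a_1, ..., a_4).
a = (-1, 1, -1, -2)

Write a = (a_1, ..., a_4) in the standard basis. For each basis vector v_i, ℓ(v_i) = <v_i, a> is a linear equation in the a_j's. Collect the n equations into a matrix system V a = ℓ, where row i of V is v_i (expressed in the standard basis). Since V is invertible (lower-triangular with 1s on the diagonal, up to permutation), solve by back-substitution:
  V =
[[1, 1, 0, 0],
 [1, 0, 1, 1],
 [1, 0, 1, 0],
 [1, 0, 0, 0]]
  V a = (0, -4, -2, -1)
Solving gives a = (-1, 1, -1, -2).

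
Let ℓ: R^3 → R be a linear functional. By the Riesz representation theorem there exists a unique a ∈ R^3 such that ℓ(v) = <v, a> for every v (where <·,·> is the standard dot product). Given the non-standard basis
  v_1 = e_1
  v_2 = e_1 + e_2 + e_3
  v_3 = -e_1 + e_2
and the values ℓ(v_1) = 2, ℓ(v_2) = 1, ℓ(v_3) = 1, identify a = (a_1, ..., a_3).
a = (2, 3, -4)

Write a = (a_1, ..., a_3) in the standard basis. For each basis vector v_i, ℓ(v_i) = <v_i, a> is a linear equation in the a_j's. Collect the n equations into a matrix system V a = ℓ, where row i of V is v_i (expressed in the standard basis). Since V is invertible (lower-triangular with 1s on the diagonal, up to permutation), solve by back-substitution:
  V =
[[1, 0, 0],
 [1, 1, 1],
 [-1, 1, 0]]
  V a = (2, 1, 1)
Solving gives a = (2, 3, -4).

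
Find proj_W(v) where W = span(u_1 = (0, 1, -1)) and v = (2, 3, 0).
proj_W(v) = (0, 3/2, -3/2)

Set up U = [u_1 | ... | u_1] ∈ R^(3×1). The projector onto W = col(U) is P = U (U^T U)^(-1) U^T.
Compute U^T U =
  [2],
and U^T v = (3).
Solve U^T U · c = U^T v for the coefficients: c = (3/2). The projection is proj_W(v) = U c.
Check: (v - proj_W(v)) · u_1 = 0  (should be 0).
Result: proj_W(v) = (0, 3/2, -3/2).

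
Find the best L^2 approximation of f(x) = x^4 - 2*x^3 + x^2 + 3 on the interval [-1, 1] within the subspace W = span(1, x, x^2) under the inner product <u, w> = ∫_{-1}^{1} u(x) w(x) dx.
g(x) = 13*x^2/7 - 6*x/5 + 102/35

The best approximation g ∈ W is the orthogonal projection of f onto W. Writing g = a_0 + a_1 x + a_2 x^2, the coefficients solve the normal equations G · a = b where
  G_{ij} = <φ_i, φ_j> and b_i = <f, φ_i>, with φ_0 = 1, φ_1 = x, φ_2 = x^2.
G =
  [2, 0, 2/3]
  [0, 2/3, 0]
  [2/3, 0, 2/5],
b = (106/15, -4/5, 94/35).
Solving gives a_0 = 102/35, a_1 = -6/5, a_2 = 13/7, so
  g(x) = 13*x^2/7 - 6*x/5 + 102/35.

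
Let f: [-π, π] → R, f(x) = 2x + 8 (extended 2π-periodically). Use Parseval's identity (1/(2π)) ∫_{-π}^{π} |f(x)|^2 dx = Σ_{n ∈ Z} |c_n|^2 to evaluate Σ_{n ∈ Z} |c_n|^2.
Σ |c_n|^2 = 4π^2/3 + 64

Expand and integrate term by term over [-π, π]:
  ∫ (2x)^2 dx = 4·(2π^3/3); ∫ 2·2·(8)·x dx = 0 (odd integrand); ∫ 8^2 dx = 64·2π.
So (1/(2π)) ∫_{-π}^{π} (2x + 8)^2 dx = 4π^2/3 + 64 = 4π^2/3 + 64.
Parseval ⇒ Σ |c_n|^2 = 4π^2/3 + 64.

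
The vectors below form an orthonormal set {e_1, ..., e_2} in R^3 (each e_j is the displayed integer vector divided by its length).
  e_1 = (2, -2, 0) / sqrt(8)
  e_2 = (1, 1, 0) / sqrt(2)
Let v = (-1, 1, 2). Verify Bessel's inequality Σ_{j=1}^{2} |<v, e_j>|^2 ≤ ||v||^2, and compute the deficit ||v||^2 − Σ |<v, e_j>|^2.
Σ |<v, e_j>|^2 = 2; ||v||^2 = 6; deficit = 4

Write each e_j = u_j / sqrt(<u_j, u_j>) where u_j is the displayed integer vector. Then <v, e_j> = <v, u_j> / sqrt(<u_j, u_j>), so |<v, e_j>|^2 = <v, u_j>^2 / <u_j, u_j>.
Coefficients: <v, e_1> = -4/sqrt(8), <v, e_2> = 0/sqrt(2).
Square and sum: Σ |<v, e_j>|^2 = 2.
Compute ||v||^2 = v·v = 6.
Deficit = 6 − 2 = 4 ≥ 0, confirming Bessel's inequality. (The deficit equals ||v − Σ <v,e_j> e_j||^2, the squared distance from v to span{e_j}.)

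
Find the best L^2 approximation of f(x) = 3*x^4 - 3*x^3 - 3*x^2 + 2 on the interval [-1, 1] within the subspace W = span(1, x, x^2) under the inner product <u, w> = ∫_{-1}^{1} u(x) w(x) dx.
g(x) = -3*x^2/7 - 9*x/5 + 61/35

The best approximation g ∈ W is the orthogonal projection of f onto W. Writing g = a_0 + a_1 x + a_2 x^2, the coefficients solve the normal equations G · a = b where
  G_{ij} = <φ_i, φ_j> and b_i = <f, φ_i>, with φ_0 = 1, φ_1 = x, φ_2 = x^2.
G =
  [2, 0, 2/3]
  [0, 2/3, 0]
  [2/3, 0, 2/5],
b = (16/5, -6/5, 104/105).
Solving gives a_0 = 61/35, a_1 = -9/5, a_2 = -3/7, so
  g(x) = -3*x^2/7 - 9*x/5 + 61/35.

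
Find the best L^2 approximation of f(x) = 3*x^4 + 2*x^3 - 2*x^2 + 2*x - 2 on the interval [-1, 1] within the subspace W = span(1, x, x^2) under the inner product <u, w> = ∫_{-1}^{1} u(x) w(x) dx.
g(x) = 4*x^2/7 + 16*x/5 - 79/35

The best approximation g ∈ W is the orthogonal projection of f onto W. Writing g = a_0 + a_1 x + a_2 x^2, the coefficients solve the normal equations G · a = b where
  G_{ij} = <φ_i, φ_j> and b_i = <f, φ_i>, with φ_0 = 1, φ_1 = x, φ_2 = x^2.
G =
  [2, 0, 2/3]
  [0, 2/3, 0]
  [2/3, 0, 2/5],
b = (-62/15, 32/15, -134/105).
Solving gives a_0 = -79/35, a_1 = 16/5, a_2 = 4/7, so
  g(x) = 4*x^2/7 + 16*x/5 - 79/35.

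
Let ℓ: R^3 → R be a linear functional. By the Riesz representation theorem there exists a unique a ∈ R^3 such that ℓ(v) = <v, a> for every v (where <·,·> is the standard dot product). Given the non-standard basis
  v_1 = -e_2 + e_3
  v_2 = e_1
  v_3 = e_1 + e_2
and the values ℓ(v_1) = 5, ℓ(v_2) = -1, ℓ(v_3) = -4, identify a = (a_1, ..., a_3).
a = (-1, -3, 2)

Write a = (a_1, ..., a_3) in the standard basis. For each basis vector v_i, ℓ(v_i) = <v_i, a> is a linear equation in the a_j's. Collect the n equations into a matrix system V a = ℓ, where row i of V is v_i (expressed in the standard basis). Since V is invertible (lower-triangular with 1s on the diagonal, up to permutation), solve by back-substitution:
  V =
[[0, -1, 1],
 [1, 0, 0],
 [1, 1, 0]]
  V a = (5, -1, -4)
Solving gives a = (-1, -3, 2).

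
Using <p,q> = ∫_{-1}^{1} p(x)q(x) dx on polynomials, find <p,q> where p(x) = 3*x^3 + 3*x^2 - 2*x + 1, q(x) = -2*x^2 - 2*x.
<p,q> = -52/15

Expand the product: p(x)·q(x) = -6*x^5 - 12*x^4 - 2*x^3 + 2*x^2 - 2*x.
∫_{-1}^{1} of each monomial x^k gives [2/(k+1) if k even, 0 if k odd]. Integrating term-by-term (or equivalently evaluating the antiderivative F(x) = -x^6 - 12*x^5/5 - x^4/2 + 2*x^3/3 - x^2 at the endpoints):
  F(1) − F(−1) = -127/30 − (-23/30) = -52/15.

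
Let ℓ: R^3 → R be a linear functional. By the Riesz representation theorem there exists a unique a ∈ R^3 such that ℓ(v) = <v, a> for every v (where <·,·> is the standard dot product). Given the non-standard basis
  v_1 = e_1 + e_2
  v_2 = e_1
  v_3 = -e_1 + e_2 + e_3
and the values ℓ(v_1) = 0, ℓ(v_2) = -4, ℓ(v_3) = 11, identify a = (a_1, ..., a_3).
a = (-4, 4, 3)

Write a = (a_1, ..., a_3) in the standard basis. For each basis vector v_i, ℓ(v_i) = <v_i, a> is a linear equation in the a_j's. Collect the n equations into a matrix system V a = ℓ, where row i of V is v_i (expressed in the standard basis). Since V is invertible (lower-triangular with 1s on the diagonal, up to permutation), solve by back-substitution:
  V =
[[1, 1, 0],
 [1, 0, 0],
 [-1, 1, 1]]
  V a = (0, -4, 11)
Solving gives a = (-4, 4, 3).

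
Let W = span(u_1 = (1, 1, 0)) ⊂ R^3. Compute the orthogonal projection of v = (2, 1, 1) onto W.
proj_W(v) = (3/2, 3/2, 0)

Set up U = [u_1 | ... | u_1] ∈ R^(3×1). The projector onto W = col(U) is P = U (U^T U)^(-1) U^T.
Compute U^T U =
  [2],
and U^T v = (3).
Solve U^T U · c = U^T v for the coefficients: c = (3/2). The projection is proj_W(v) = U c.
Check: (v - proj_W(v)) · u_1 = 0  (should be 0).
Result: proj_W(v) = (3/2, 3/2, 0).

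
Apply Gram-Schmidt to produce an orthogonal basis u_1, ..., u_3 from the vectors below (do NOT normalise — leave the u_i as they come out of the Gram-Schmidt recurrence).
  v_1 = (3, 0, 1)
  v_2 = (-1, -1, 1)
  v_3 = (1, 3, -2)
Orthogonal basis:
  u_1 = (3, 0, 1)
  u_2 = (-2/5, -1, 6/5)
  u_3 = (-5/26, 10/13, 15/26)

Apply the Gram-Schmidt recurrence
  u_1 = v_1
  u_i = v_i − Σ_{j<i} ((v_i · u_j) / (u_j · u_j)) · u_j.

Step by step this gives:
  u_1 = (3, 0, 1)
  u_2 = (-2/5, -1, 6/5)
  u_3 = (-5/26, 10/13, 15/26)

Orthogonality check:
  u_2 · u_1 = 0 (should be 0)
  u_3 · u_1 = 0 (should be 0)
  u_3 · u_2 = 0 (should be 0)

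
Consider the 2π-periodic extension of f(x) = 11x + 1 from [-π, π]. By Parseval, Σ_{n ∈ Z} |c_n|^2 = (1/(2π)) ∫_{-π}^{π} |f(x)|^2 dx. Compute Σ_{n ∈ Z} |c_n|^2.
Σ |c_n|^2 = 121π^2/3 + 1

Expand and integrate term by term over [-π, π]:
  ∫ (11x)^2 dx = 121·(2π^3/3); ∫ 2·11·(1)·x dx = 0 (odd integrand); ∫ 1^2 dx = 1·2π.
So (1/(2π)) ∫_{-π}^{π} (11x + 1)^2 dx = 121π^2/3 + 1 = 121π^2/3 + 1.
Parseval ⇒ Σ |c_n|^2 = 121π^2/3 + 1.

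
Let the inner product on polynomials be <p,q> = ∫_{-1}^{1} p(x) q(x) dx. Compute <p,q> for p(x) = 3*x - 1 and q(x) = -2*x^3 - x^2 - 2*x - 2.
<p,q> = -26/15

Expand the product: p(x)·q(x) = -6*x^4 - x^3 - 5*x^2 - 4*x + 2.
∫_{-1}^{1} of each monomial x^k gives [2/(k+1) if k even, 0 if k odd]. Integrating term-by-term (or equivalently evaluating the antiderivative F(x) = -6*x^5/5 - x^4/4 - 5*x^3/3 - 2*x^2 + 2*x at the endpoints):
  F(1) − F(−1) = -187/60 − (-83/60) = -26/15.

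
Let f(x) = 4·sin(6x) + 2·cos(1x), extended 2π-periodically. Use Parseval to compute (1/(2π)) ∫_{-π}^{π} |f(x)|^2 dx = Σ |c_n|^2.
Σ |c_n|^2 = 10

Expand |f|^2 and use orthogonality of {sin(nx), cos(mx)} on [-π, π]:
  ∫_{-π}^{π} sin(nx)^2 dx = π, ∫ cos(mx)^2 dx = π, and cross terms integrate to 0.
So ∫_{-π}^{π} f(x)^2 dx = 4^2 · π + 2^2 · π = (16 + 4)π.
Divide by 2π: (16 + 4)/2 = 10.
By Parseval, this equals Σ |c_n|^2.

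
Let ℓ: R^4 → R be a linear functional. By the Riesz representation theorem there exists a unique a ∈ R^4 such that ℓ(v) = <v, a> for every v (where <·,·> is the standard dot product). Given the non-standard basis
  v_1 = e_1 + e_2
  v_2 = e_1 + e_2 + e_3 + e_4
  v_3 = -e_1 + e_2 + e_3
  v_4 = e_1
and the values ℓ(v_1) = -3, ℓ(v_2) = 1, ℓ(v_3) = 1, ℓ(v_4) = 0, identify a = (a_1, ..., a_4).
a = (0, -3, 4, 0)

Write a = (a_1, ..., a_4) in the standard basis. For each basis vector v_i, ℓ(v_i) = <v_i, a> is a linear equation in the a_j's. Collect the n equations into a matrix system V a = ℓ, where row i of V is v_i (expressed in the standard basis). Since V is invertible (lower-triangular with 1s on the diagonal, up to permutation), solve by back-substitution:
  V =
[[1, 1, 0, 0],
 [1, 1, 1, 1],
 [-1, 1, 1, 0],
 [1, 0, 0, 0]]
  V a = (-3, 1, 1, 0)
Solving gives a = (0, -3, 4, 0).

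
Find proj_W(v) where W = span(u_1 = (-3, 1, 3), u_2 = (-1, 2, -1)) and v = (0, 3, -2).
proj_W(v) = (-28/55, 141/55, -26/11)

Set up U = [u_1 | ... | u_2] ∈ R^(3×2). The projector onto W = col(U) is P = U (U^T U)^(-1) U^T.
Compute U^T U =
  [19, 2]
  [2, 6],
and U^T v = (-3, 8).
Solve U^T U · c = U^T v for the coefficients: c = (-17/55, 79/55). The projection is proj_W(v) = U c.
Check: (v - proj_W(v)) · u_1 = 0  (should be 0).
Check: (v - proj_W(v)) · u_2 = 0  (should be 0).
Result: proj_W(v) = (-28/55, 141/55, -26/11).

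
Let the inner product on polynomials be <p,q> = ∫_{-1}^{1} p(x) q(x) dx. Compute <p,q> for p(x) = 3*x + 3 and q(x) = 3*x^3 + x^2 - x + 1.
<p,q> = 48/5

Expand the product: p(x)·q(x) = 9*x^4 + 12*x^3 + 3.
∫_{-1}^{1} of each monomial x^k gives [2/(k+1) if k even, 0 if k odd]. Integrating term-by-term (or equivalently evaluating the antiderivative F(x) = 9*x^5/5 + 3*x^4 + 3*x at the endpoints):
  F(1) − F(−1) = 39/5 − (-9/5) = 48/5.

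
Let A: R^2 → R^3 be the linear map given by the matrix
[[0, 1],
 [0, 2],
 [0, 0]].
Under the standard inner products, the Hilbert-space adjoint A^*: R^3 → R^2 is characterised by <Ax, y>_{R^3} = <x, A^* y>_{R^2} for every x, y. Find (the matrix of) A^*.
A^* = A^T =
[[0, 0, 0],
 [1, 2, 0]]

For real matrices with standard dot products, the defining identity <Ax, y> = <x, A^* y> gives (Ax)^T y = x^T (A^*) y, i.e. x^T A^T y = x^T (A^*) y. Since this holds for all x, y, we must have A^* = A^T. Therefore
A^* =
[[0, 0, 0],
 [1, 2, 0]].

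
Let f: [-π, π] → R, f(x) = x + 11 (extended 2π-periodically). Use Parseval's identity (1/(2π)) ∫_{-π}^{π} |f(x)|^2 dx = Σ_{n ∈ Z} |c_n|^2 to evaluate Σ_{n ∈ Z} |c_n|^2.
Σ |c_n|^2 = π^2/3 + 121

Expand and integrate term by term over [-π, π]:
  ∫ (x)^2 dx = 1·(2π^3/3); ∫ 2·1·(11)·x dx = 0 (odd integrand); ∫ 11^2 dx = 121·2π.
So (1/(2π)) ∫_{-π}^{π} (x + 11)^2 dx = 1π^2/3 + 121 = π^2/3 + 121.
Parseval ⇒ Σ |c_n|^2 = π^2/3 + 121.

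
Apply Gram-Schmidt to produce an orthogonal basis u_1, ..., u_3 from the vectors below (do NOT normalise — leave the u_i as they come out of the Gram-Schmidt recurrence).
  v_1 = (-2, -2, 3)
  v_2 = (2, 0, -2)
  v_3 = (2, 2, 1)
Orthogonal basis:
  u_1 = (-2, -2, 3)
  u_2 = (14/17, -20/17, -4/17)
  u_3 = (16/9, 8/9, 16/9)

Apply the Gram-Schmidt recurrence
  u_1 = v_1
  u_i = v_i − Σ_{j<i} ((v_i · u_j) / (u_j · u_j)) · u_j.

Step by step this gives:
  u_1 = (-2, -2, 3)
  u_2 = (14/17, -20/17, -4/17)
  u_3 = (16/9, 8/9, 16/9)

Orthogonality check:
  u_2 · u_1 = 0 (should be 0)
  u_3 · u_1 = 0 (should be 0)
  u_3 · u_2 = 0 (should be 0)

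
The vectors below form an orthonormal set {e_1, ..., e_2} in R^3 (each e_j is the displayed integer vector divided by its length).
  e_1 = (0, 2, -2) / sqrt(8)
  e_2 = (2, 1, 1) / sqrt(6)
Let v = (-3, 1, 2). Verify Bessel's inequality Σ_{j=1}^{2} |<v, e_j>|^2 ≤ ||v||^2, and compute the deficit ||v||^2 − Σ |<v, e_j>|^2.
Σ |<v, e_j>|^2 = 2; ||v||^2 = 14; deficit = 12

Write each e_j = u_j / sqrt(<u_j, u_j>) where u_j is the displayed integer vector. Then <v, e_j> = <v, u_j> / sqrt(<u_j, u_j>), so |<v, e_j>|^2 = <v, u_j>^2 / <u_j, u_j>.
Coefficients: <v, e_1> = -2/sqrt(8), <v, e_2> = -3/sqrt(6).
Square and sum: Σ |<v, e_j>|^2 = 2.
Compute ||v||^2 = v·v = 14.
Deficit = 14 − 2 = 12 ≥ 0, confirming Bessel's inequality. (The deficit equals ||v − Σ <v,e_j> e_j||^2, the squared distance from v to span{e_j}.)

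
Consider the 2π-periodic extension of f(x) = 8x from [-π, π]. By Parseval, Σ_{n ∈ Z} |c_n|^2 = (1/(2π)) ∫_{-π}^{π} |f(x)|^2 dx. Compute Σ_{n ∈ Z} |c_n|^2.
Σ |c_n|^2 = 64π^2/3

Expand and integrate term by term over [-π, π]:
  ∫ (8x)^2 dx = 64·(2π^3/3); ∫ 2·8·(0)·x dx = 0 (odd integrand); ∫ 0^2 dx = 0·2π.
So (1/(2π)) ∫_{-π}^{π} (8x)^2 dx = 64π^2/3 + 0 = 64π^2/3.
Parseval ⇒ Σ |c_n|^2 = 64π^2/3.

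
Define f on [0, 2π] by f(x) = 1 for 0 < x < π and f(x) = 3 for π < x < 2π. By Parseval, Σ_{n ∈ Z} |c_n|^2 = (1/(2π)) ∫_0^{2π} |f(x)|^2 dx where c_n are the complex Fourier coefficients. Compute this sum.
Σ |c_n|^2 = 5

Parseval equates the L^2 energy of f (normalised by 1/(2π)) with the ℓ^2 sum of its Fourier coefficients: (1/(2π)) ∫_0^{2π} |f|^2 = Σ |c_n|^2.
Compute the left side: (1/(2π)) [∫_0^π 1^2 dx + ∫_π^{2π} 3^2 dx] = (1/(2π)) · (1π + 9π) = (1 + 9)/2 = 5.
So Σ_{n ∈ Z} |c_n|^2 = 5.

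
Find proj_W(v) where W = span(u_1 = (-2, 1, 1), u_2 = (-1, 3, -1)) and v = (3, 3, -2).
proj_W(v) = (53/25, 117/50, -31/10)

Set up U = [u_1 | ... | u_2] ∈ R^(3×2). The projector onto W = col(U) is P = U (U^T U)^(-1) U^T.
Compute U^T U =
  [6, 4]
  [4, 11],
and U^T v = (-5, 8).
Solve U^T U · c = U^T v for the coefficients: c = (-87/50, 34/25). The projection is proj_W(v) = U c.
Check: (v - proj_W(v)) · u_1 = 0  (should be 0).
Check: (v - proj_W(v)) · u_2 = 0  (should be 0).
Result: proj_W(v) = (53/25, 117/50, -31/10).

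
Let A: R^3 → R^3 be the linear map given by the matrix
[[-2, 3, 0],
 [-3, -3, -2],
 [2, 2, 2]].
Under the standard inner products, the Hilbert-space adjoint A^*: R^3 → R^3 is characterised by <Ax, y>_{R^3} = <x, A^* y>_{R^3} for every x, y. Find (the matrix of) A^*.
A^* = A^T =
[[-2, -3, 2],
 [3, -3, 2],
 [0, -2, 2]]

For real matrices with standard dot products, the defining identity <Ax, y> = <x, A^* y> gives (Ax)^T y = x^T (A^*) y, i.e. x^T A^T y = x^T (A^*) y. Since this holds for all x, y, we must have A^* = A^T. Therefore
A^* =
[[-2, -3, 2],
 [3, -3, 2],
 [0, -2, 2]].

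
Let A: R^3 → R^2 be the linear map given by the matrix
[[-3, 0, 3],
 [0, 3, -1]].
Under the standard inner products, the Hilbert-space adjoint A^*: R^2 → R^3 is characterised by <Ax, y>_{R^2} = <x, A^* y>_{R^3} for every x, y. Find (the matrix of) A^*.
A^* = A^T =
[[-3, 0],
 [0, 3],
 [3, -1]]

For real matrices with standard dot products, the defining identity <Ax, y> = <x, A^* y> gives (Ax)^T y = x^T (A^*) y, i.e. x^T A^T y = x^T (A^*) y. Since this holds for all x, y, we must have A^* = A^T. Therefore
A^* =
[[-3, 0],
 [0, 3],
 [3, -1]].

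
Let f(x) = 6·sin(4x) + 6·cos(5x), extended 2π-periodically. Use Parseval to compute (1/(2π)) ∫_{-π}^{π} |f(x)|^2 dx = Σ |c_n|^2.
Σ |c_n|^2 = 36

Expand |f|^2 and use orthogonality of {sin(nx), cos(mx)} on [-π, π]:
  ∫_{-π}^{π} sin(nx)^2 dx = π, ∫ cos(mx)^2 dx = π, and cross terms integrate to 0.
So ∫_{-π}^{π} f(x)^2 dx = 6^2 · π + 6^2 · π = (36 + 36)π.
Divide by 2π: (36 + 36)/2 = 36.
By Parseval, this equals Σ |c_n|^2.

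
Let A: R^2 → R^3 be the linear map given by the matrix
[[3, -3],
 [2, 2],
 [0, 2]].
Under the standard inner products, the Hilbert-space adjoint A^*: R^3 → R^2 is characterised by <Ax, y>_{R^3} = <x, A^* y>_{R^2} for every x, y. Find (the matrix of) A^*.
A^* = A^T =
[[3, 2, 0],
 [-3, 2, 2]]

For real matrices with standard dot products, the defining identity <Ax, y> = <x, A^* y> gives (Ax)^T y = x^T (A^*) y, i.e. x^T A^T y = x^T (A^*) y. Since this holds for all x, y, we must have A^* = A^T. Therefore
A^* =
[[3, 2, 0],
 [-3, 2, 2]].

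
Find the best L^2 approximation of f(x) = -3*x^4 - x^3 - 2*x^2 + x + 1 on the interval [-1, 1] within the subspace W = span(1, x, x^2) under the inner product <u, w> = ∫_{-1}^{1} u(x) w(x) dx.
g(x) = -32*x^2/7 + 2*x/5 + 44/35

The best approximation g ∈ W is the orthogonal projection of f onto W. Writing g = a_0 + a_1 x + a_2 x^2, the coefficients solve the normal equations G · a = b where
  G_{ij} = <φ_i, φ_j> and b_i = <f, φ_i>, with φ_0 = 1, φ_1 = x, φ_2 = x^2.
G =
  [2, 0, 2/3]
  [0, 2/3, 0]
  [2/3, 0, 2/5],
b = (-8/15, 4/15, -104/105).
Solving gives a_0 = 44/35, a_1 = 2/5, a_2 = -32/7, so
  g(x) = -32*x^2/7 + 2*x/5 + 44/35.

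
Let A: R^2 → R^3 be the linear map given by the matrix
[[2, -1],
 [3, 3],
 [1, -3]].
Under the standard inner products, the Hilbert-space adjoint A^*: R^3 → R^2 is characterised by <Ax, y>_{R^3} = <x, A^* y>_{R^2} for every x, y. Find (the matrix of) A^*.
A^* = A^T =
[[2, 3, 1],
 [-1, 3, -3]]

For real matrices with standard dot products, the defining identity <Ax, y> = <x, A^* y> gives (Ax)^T y = x^T (A^*) y, i.e. x^T A^T y = x^T (A^*) y. Since this holds for all x, y, we must have A^* = A^T. Therefore
A^* =
[[2, 3, 1],
 [-1, 3, -3]].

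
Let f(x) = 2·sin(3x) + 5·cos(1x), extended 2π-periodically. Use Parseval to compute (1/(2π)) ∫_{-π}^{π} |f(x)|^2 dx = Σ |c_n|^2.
Σ |c_n|^2 = 29/2

Expand |f|^2 and use orthogonality of {sin(nx), cos(mx)} on [-π, π]:
  ∫_{-π}^{π} sin(nx)^2 dx = π, ∫ cos(mx)^2 dx = π, and cross terms integrate to 0.
So ∫_{-π}^{π} f(x)^2 dx = 2^2 · π + 5^2 · π = (4 + 25)π.
Divide by 2π: (4 + 25)/2 = 29/2.
By Parseval, this equals Σ |c_n|^2.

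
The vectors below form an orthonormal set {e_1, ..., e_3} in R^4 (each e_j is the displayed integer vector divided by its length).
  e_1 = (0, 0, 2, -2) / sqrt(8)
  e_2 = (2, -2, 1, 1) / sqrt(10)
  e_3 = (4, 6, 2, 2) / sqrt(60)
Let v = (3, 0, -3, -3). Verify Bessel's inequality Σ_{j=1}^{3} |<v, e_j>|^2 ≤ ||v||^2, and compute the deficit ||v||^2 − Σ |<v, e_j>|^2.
Σ |<v, e_j>|^2 = 0; ||v||^2 = 27; deficit = 27

Write each e_j = u_j / sqrt(<u_j, u_j>) where u_j is the displayed integer vector. Then <v, e_j> = <v, u_j> / sqrt(<u_j, u_j>), so |<v, e_j>|^2 = <v, u_j>^2 / <u_j, u_j>.
Coefficients: <v, e_1> = 0/sqrt(8), <v, e_2> = 0/sqrt(10), <v, e_3> = 0/sqrt(60).
Square and sum: Σ |<v, e_j>|^2 = 0.
Compute ||v||^2 = v·v = 27.
Deficit = 27 − 0 = 27 ≥ 0, confirming Bessel's inequality. (The deficit equals ||v − Σ <v,e_j> e_j||^2, the squared distance from v to span{e_j}.)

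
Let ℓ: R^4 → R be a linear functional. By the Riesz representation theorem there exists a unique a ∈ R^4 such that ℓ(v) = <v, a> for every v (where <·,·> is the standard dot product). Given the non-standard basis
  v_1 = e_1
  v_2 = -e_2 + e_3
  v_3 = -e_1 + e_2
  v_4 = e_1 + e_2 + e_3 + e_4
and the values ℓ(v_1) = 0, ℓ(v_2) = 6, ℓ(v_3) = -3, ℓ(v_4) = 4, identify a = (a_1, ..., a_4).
a = (0, -3, 3, 4)

Write a = (a_1, ..., a_4) in the standard basis. For each basis vector v_i, ℓ(v_i) = <v_i, a> is a linear equation in the a_j's. Collect the n equations into a matrix system V a = ℓ, where row i of V is v_i (expressed in the standard basis). Since V is invertible (lower-triangular with 1s on the diagonal, up to permutation), solve by back-substitution:
  V =
[[1, 0, 0, 0],
 [0, -1, 1, 0],
 [-1, 1, 0, 0],
 [1, 1, 1, 1]]
  V a = (0, 6, -3, 4)
Solving gives a = (0, -3, 3, 4).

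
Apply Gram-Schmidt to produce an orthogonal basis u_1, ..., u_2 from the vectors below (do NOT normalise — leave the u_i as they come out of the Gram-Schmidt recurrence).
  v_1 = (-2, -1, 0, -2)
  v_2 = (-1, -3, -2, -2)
Orthogonal basis:
  u_1 = (-2, -1, 0, -2)
  u_2 = (1, -2, -2, 0)

Apply the Gram-Schmidt recurrence
  u_1 = v_1
  u_i = v_i − Σ_{j<i} ((v_i · u_j) / (u_j · u_j)) · u_j.

Step by step this gives:
  u_1 = (-2, -1, 0, -2)
  u_2 = (1, -2, -2, 0)

Orthogonality check:
  u_2 · u_1 = 0 (should be 0)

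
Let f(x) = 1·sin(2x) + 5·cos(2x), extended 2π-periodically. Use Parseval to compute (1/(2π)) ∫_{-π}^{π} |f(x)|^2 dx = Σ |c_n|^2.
Σ |c_n|^2 = 13

Expand |f|^2 and use orthogonality of {sin(nx), cos(mx)} on [-π, π]:
  ∫_{-π}^{π} sin(nx)^2 dx = π, ∫ cos(mx)^2 dx = π, and cross terms integrate to 0.
So ∫_{-π}^{π} f(x)^2 dx = 1^2 · π + 5^2 · π = (1 + 25)π.
Divide by 2π: (1 + 25)/2 = 13.
By Parseval, this equals Σ |c_n|^2.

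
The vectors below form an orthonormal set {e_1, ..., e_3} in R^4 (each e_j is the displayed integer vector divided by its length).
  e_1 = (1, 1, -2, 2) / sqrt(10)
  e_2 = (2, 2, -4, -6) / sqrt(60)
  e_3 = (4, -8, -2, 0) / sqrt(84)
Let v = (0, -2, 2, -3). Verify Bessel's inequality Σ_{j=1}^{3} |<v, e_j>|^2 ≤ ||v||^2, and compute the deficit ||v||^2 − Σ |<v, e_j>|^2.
Σ |<v, e_j>|^2 = 117/7; ||v||^2 = 17; deficit = 2/7

Write each e_j = u_j / sqrt(<u_j, u_j>) where u_j is the displayed integer vector. Then <v, e_j> = <v, u_j> / sqrt(<u_j, u_j>), so |<v, e_j>|^2 = <v, u_j>^2 / <u_j, u_j>.
Coefficients: <v, e_1> = -12/sqrt(10), <v, e_2> = 6/sqrt(60), <v, e_3> = 12/sqrt(84).
Square and sum: Σ |<v, e_j>|^2 = 117/7.
Compute ||v||^2 = v·v = 17.
Deficit = 17 − 117/7 = 2/7 ≥ 0, confirming Bessel's inequality. (The deficit equals ||v − Σ <v,e_j> e_j||^2, the squared distance from v to span{e_j}.)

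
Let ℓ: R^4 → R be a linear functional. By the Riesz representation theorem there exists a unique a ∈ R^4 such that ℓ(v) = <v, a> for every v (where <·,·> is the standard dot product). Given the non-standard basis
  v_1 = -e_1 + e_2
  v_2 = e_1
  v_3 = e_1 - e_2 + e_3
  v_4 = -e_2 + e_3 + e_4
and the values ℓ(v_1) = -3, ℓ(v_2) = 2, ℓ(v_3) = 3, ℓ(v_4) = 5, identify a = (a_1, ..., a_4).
a = (2, -1, 0, 4)

Write a = (a_1, ..., a_4) in the standard basis. For each basis vector v_i, ℓ(v_i) = <v_i, a> is a linear equation in the a_j's. Collect the n equations into a matrix system V a = ℓ, where row i of V is v_i (expressed in the standard basis). Since V is invertible (lower-triangular with 1s on the diagonal, up to permutation), solve by back-substitution:
  V =
[[-1, 1, 0, 0],
 [1, 0, 0, 0],
 [1, -1, 1, 0],
 [0, -1, 1, 1]]
  V a = (-3, 2, 3, 5)
Solving gives a = (2, -1, 0, 4).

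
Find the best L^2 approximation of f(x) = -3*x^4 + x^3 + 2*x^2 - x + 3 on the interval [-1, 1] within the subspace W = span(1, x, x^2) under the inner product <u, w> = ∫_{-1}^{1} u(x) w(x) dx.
g(x) = -4*x^2/7 - 2*x/5 + 114/35

The best approximation g ∈ W is the orthogonal projection of f onto W. Writing g = a_0 + a_1 x + a_2 x^2, the coefficients solve the normal equations G · a = b where
  G_{ij} = <φ_i, φ_j> and b_i = <f, φ_i>, with φ_0 = 1, φ_1 = x, φ_2 = x^2.
G =
  [2, 0, 2/3]
  [0, 2/3, 0]
  [2/3, 0, 2/5],
b = (92/15, -4/15, 68/35).
Solving gives a_0 = 114/35, a_1 = -2/5, a_2 = -4/7, so
  g(x) = -4*x^2/7 - 2*x/5 + 114/35.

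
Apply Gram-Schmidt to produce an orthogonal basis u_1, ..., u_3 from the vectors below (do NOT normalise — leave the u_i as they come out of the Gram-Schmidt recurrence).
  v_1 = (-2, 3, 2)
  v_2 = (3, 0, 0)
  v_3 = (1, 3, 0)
Orthogonal basis:
  u_1 = (-2, 3, 2)
  u_2 = (39/17, 18/17, 12/17)
  u_3 = (0, 12/13, -18/13)

Apply the Gram-Schmidt recurrence
  u_1 = v_1
  u_i = v_i − Σ_{j<i} ((v_i · u_j) / (u_j · u_j)) · u_j.

Step by step this gives:
  u_1 = (-2, 3, 2)
  u_2 = (39/17, 18/17, 12/17)
  u_3 = (0, 12/13, -18/13)

Orthogonality check:
  u_2 · u_1 = 0 (should be 0)
  u_3 · u_1 = 0 (should be 0)
  u_3 · u_2 = 0 (should be 0)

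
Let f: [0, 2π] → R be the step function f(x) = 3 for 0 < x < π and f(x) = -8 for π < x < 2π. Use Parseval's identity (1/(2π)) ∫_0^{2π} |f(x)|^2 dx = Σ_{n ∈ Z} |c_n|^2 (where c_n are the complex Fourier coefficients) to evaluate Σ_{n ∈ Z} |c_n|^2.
Σ |c_n|^2 = 73/2

Parseval equates the L^2 energy of f (normalised by 1/(2π)) with the ℓ^2 sum of its Fourier coefficients: (1/(2π)) ∫_0^{2π} |f|^2 = Σ |c_n|^2.
Compute the left side: (1/(2π)) [∫_0^π 3^2 dx + ∫_π^{2π} (-8)^2 dx] = (1/(2π)) · (9π + 64π) = (9 + 64)/2 = 73/2.
So Σ_{n ∈ Z} |c_n|^2 = 73/2.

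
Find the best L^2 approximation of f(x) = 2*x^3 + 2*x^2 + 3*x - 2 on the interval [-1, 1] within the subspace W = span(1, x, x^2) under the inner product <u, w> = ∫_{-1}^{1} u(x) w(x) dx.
g(x) = 2*x^2 + 21*x/5 - 2

The best approximation g ∈ W is the orthogonal projection of f onto W. Writing g = a_0 + a_1 x + a_2 x^2, the coefficients solve the normal equations G · a = b where
  G_{ij} = <φ_i, φ_j> and b_i = <f, φ_i>, with φ_0 = 1, φ_1 = x, φ_2 = x^2.
G =
  [2, 0, 2/3]
  [0, 2/3, 0]
  [2/3, 0, 2/5],
b = (-8/3, 14/5, -8/15).
Solving gives a_0 = -2, a_1 = 21/5, a_2 = 2, so
  g(x) = 2*x^2 + 21*x/5 - 2.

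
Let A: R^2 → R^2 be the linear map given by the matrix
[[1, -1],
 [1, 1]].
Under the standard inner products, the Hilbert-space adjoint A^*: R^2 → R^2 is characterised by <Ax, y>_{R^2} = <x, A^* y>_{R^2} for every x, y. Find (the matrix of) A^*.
A^* = A^T =
[[1, 1],
 [-1, 1]]

For real matrices with standard dot products, the defining identity <Ax, y> = <x, A^* y> gives (Ax)^T y = x^T (A^*) y, i.e. x^T A^T y = x^T (A^*) y. Since this holds for all x, y, we must have A^* = A^T. Therefore
A^* =
[[1, 1],
 [-1, 1]].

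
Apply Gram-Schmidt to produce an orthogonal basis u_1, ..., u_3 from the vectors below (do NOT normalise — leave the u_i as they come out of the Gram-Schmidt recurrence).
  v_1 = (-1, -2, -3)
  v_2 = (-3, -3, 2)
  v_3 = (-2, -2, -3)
Orthogonal basis:
  u_1 = (-1, -2, -3)
  u_2 = (-39/14, -18/7, 37/14)
  u_3 = (-13/23, 11/23, -3/23)

Apply the Gram-Schmidt recurrence
  u_1 = v_1
  u_i = v_i − Σ_{j<i} ((v_i · u_j) / (u_j · u_j)) · u_j.

Step by step this gives:
  u_1 = (-1, -2, -3)
  u_2 = (-39/14, -18/7, 37/14)
  u_3 = (-13/23, 11/23, -3/23)

Orthogonality check:
  u_2 · u_1 = 0 (should be 0)
  u_3 · u_1 = 0 (should be 0)
  u_3 · u_2 = 0 (should be 0)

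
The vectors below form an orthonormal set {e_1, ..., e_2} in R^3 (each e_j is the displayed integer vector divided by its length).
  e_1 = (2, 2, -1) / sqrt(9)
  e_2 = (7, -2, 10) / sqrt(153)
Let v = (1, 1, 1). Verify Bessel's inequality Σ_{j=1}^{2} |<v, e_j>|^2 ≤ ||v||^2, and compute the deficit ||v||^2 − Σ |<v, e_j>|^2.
Σ |<v, e_j>|^2 = 42/17; ||v||^2 = 3; deficit = 9/17

Write each e_j = u_j / sqrt(<u_j, u_j>) where u_j is the displayed integer vector. Then <v, e_j> = <v, u_j> / sqrt(<u_j, u_j>), so |<v, e_j>|^2 = <v, u_j>^2 / <u_j, u_j>.
Coefficients: <v, e_1> = 3/sqrt(9), <v, e_2> = 15/sqrt(153).
Square and sum: Σ |<v, e_j>|^2 = 42/17.
Compute ||v||^2 = v·v = 3.
Deficit = 3 − 42/17 = 9/17 ≥ 0, confirming Bessel's inequality. (The deficit equals ||v − Σ <v,e_j> e_j||^2, the squared distance from v to span{e_j}.)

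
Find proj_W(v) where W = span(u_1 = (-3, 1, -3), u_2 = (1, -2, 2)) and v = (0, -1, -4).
proj_W(v) = (-46/25, 19/50, -17/10)

Set up U = [u_1 | ... | u_2] ∈ R^(3×2). The projector onto W = col(U) is P = U (U^T U)^(-1) U^T.
Compute U^T U =
  [19, -11]
  [-11, 9],
and U^T v = (11, -6).
Solve U^T U · c = U^T v for the coefficients: c = (33/50, 7/50). The projection is proj_W(v) = U c.
Check: (v - proj_W(v)) · u_1 = 0  (should be 0).
Check: (v - proj_W(v)) · u_2 = 0  (should be 0).
Result: proj_W(v) = (-46/25, 19/50, -17/10).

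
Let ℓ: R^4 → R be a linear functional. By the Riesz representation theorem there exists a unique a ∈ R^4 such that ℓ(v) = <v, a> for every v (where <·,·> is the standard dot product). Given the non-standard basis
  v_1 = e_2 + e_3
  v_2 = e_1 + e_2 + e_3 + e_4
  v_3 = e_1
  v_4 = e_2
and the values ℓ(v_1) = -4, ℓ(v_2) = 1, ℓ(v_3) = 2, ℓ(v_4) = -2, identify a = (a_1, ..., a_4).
a = (2, -2, -2, 3)

Write a = (a_1, ..., a_4) in the standard basis. For each basis vector v_i, ℓ(v_i) = <v_i, a> is a linear equation in the a_j's. Collect the n equations into a matrix system V a = ℓ, where row i of V is v_i (expressed in the standard basis). Since V is invertible (lower-triangular with 1s on the diagonal, up to permutation), solve by back-substitution:
  V =
[[0, 1, 1, 0],
 [1, 1, 1, 1],
 [1, 0, 0, 0],
 [0, 1, 0, 0]]
  V a = (-4, 1, 2, -2)
Solving gives a = (2, -2, -2, 3).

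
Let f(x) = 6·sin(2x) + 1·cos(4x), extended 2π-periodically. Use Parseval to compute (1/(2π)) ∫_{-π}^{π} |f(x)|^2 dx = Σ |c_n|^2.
Σ |c_n|^2 = 37/2

Expand |f|^2 and use orthogonality of {sin(nx), cos(mx)} on [-π, π]:
  ∫_{-π}^{π} sin(nx)^2 dx = π, ∫ cos(mx)^2 dx = π, and cross terms integrate to 0.
So ∫_{-π}^{π} f(x)^2 dx = 6^2 · π + 1^2 · π = (36 + 1)π.
Divide by 2π: (36 + 1)/2 = 37/2.
By Parseval, this equals Σ |c_n|^2.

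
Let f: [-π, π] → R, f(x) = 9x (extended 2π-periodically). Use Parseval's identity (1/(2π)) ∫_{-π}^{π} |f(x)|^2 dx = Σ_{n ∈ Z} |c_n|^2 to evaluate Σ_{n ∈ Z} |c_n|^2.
Σ |c_n|^2 = 27π^2

Expand and integrate term by term over [-π, π]:
  ∫ (9x)^2 dx = 81·(2π^3/3); ∫ 2·9·(0)·x dx = 0 (odd integrand); ∫ 0^2 dx = 0·2π.
So (1/(2π)) ∫_{-π}^{π} (9x)^2 dx = 81π^2/3 + 0 = 27π^2.
Parseval ⇒ Σ |c_n|^2 = 27π^2.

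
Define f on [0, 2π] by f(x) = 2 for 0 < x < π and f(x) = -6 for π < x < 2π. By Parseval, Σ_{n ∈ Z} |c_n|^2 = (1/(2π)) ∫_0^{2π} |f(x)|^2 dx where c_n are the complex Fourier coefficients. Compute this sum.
Σ |c_n|^2 = 20

Parseval equates the L^2 energy of f (normalised by 1/(2π)) with the ℓ^2 sum of its Fourier coefficients: (1/(2π)) ∫_0^{2π} |f|^2 = Σ |c_n|^2.
Compute the left side: (1/(2π)) [∫_0^π 2^2 dx + ∫_π^{2π} (-6)^2 dx] = (1/(2π)) · (4π + 36π) = (4 + 36)/2 = 20.
So Σ_{n ∈ Z} |c_n|^2 = 20.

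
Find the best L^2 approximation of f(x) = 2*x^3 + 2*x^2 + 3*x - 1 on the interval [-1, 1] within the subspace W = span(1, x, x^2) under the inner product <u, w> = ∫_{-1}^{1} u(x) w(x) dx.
g(x) = 2*x^2 + 21*x/5 - 1

The best approximation g ∈ W is the orthogonal projection of f onto W. Writing g = a_0 + a_1 x + a_2 x^2, the coefficients solve the normal equations G · a = b where
  G_{ij} = <φ_i, φ_j> and b_i = <f, φ_i>, with φ_0 = 1, φ_1 = x, φ_2 = x^2.
G =
  [2, 0, 2/3]
  [0, 2/3, 0]
  [2/3, 0, 2/5],
b = (-2/3, 14/5, 2/15).
Solving gives a_0 = -1, a_1 = 21/5, a_2 = 2, so
  g(x) = 2*x^2 + 21*x/5 - 1.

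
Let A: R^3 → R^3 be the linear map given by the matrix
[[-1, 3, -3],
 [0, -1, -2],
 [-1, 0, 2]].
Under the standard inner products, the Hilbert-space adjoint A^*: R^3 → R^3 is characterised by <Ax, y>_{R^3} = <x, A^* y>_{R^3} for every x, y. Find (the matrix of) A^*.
A^* = A^T =
[[-1, 0, -1],
 [3, -1, 0],
 [-3, -2, 2]]

For real matrices with standard dot products, the defining identity <Ax, y> = <x, A^* y> gives (Ax)^T y = x^T (A^*) y, i.e. x^T A^T y = x^T (A^*) y. Since this holds for all x, y, we must have A^* = A^T. Therefore
A^* =
[[-1, 0, -1],
 [3, -1, 0],
 [-3, -2, 2]].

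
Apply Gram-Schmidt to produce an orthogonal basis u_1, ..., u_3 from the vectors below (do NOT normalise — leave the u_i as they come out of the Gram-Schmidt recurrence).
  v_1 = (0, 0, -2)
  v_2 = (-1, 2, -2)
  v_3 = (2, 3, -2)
Orthogonal basis:
  u_1 = (0, 0, -2)
  u_2 = (-1, 2, 0)
  u_3 = (14/5, 7/5, 0)

Apply the Gram-Schmidt recurrence
  u_1 = v_1
  u_i = v_i − Σ_{j<i} ((v_i · u_j) / (u_j · u_j)) · u_j.

Step by step this gives:
  u_1 = (0, 0, -2)
  u_2 = (-1, 2, 0)
  u_3 = (14/5, 7/5, 0)

Orthogonality check:
  u_2 · u_1 = 0 (should be 0)
  u_3 · u_1 = 0 (should be 0)
  u_3 · u_2 = 0 (should be 0)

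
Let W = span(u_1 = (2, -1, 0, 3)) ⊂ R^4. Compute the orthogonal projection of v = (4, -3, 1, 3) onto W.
proj_W(v) = (20/7, -10/7, 0, 30/7)

Set up U = [u_1 | ... | u_1] ∈ R^(4×1). The projector onto W = col(U) is P = U (U^T U)^(-1) U^T.
Compute U^T U =
  [14],
and U^T v = (20).
Solve U^T U · c = U^T v for the coefficients: c = (10/7). The projection is proj_W(v) = U c.
Check: (v - proj_W(v)) · u_1 = 0  (should be 0).
Result: proj_W(v) = (20/7, -10/7, 0, 30/7).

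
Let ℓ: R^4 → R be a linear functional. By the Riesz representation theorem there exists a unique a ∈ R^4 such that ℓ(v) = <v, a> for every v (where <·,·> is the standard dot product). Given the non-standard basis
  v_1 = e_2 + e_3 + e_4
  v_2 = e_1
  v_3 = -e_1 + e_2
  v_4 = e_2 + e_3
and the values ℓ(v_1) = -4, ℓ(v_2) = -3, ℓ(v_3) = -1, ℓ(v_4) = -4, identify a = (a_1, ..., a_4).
a = (-3, -4, 0, 0)

Write a = (a_1, ..., a_4) in the standard basis. For each basis vector v_i, ℓ(v_i) = <v_i, a> is a linear equation in the a_j's. Collect the n equations into a matrix system V a = ℓ, where row i of V is v_i (expressed in the standard basis). Since V is invertible (lower-triangular with 1s on the diagonal, up to permutation), solve by back-substitution:
  V =
[[0, 1, 1, 1],
 [1, 0, 0, 0],
 [-1, 1, 0, 0],
 [0, 1, 1, 0]]
  V a = (-4, -3, -1, -4)
Solving gives a = (-3, -4, 0, 0).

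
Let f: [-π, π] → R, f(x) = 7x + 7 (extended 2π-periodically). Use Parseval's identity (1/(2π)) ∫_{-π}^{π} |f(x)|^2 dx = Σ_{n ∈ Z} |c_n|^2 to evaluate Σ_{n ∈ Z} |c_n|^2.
Σ |c_n|^2 = 49π^2/3 + 49

Expand and integrate term by term over [-π, π]:
  ∫ (7x)^2 dx = 49·(2π^3/3); ∫ 2·7·(7)·x dx = 0 (odd integrand); ∫ 7^2 dx = 49·2π.
So (1/(2π)) ∫_{-π}^{π} (7x + 7)^2 dx = 49π^2/3 + 49 = 49π^2/3 + 49.
Parseval ⇒ Σ |c_n|^2 = 49π^2/3 + 49.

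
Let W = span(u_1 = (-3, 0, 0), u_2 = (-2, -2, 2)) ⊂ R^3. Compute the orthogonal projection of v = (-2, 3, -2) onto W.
proj_W(v) = (-2, 5/2, -5/2)

Set up U = [u_1 | ... | u_2] ∈ R^(3×2). The projector onto W = col(U) is P = U (U^T U)^(-1) U^T.
Compute U^T U =
  [9, 6]
  [6, 12],
and U^T v = (6, -6).
Solve U^T U · c = U^T v for the coefficients: c = (3/2, -5/4). The projection is proj_W(v) = U c.
Check: (v - proj_W(v)) · u_1 = 0  (should be 0).
Check: (v - proj_W(v)) · u_2 = 0  (should be 0).
Result: proj_W(v) = (-2, 5/2, -5/2).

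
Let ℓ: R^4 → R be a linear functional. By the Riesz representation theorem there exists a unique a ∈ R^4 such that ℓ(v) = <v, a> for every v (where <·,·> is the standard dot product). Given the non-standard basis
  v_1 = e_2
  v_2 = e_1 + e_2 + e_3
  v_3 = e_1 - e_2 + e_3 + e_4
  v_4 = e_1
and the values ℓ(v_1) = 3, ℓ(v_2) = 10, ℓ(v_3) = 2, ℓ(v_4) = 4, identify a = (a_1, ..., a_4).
a = (4, 3, 3, -2)

Write a = (a_1, ..., a_4) in the standard basis. For each basis vector v_i, ℓ(v_i) = <v_i, a> is a linear equation in the a_j's. Collect the n equations into a matrix system V a = ℓ, where row i of V is v_i (expressed in the standard basis). Since V is invertible (lower-triangular with 1s on the diagonal, up to permutation), solve by back-substitution:
  V =
[[0, 1, 0, 0],
 [1, 1, 1, 0],
 [1, -1, 1, 1],
 [1, 0, 0, 0]]
  V a = (3, 10, 2, 4)
Solving gives a = (4, 3, 3, -2).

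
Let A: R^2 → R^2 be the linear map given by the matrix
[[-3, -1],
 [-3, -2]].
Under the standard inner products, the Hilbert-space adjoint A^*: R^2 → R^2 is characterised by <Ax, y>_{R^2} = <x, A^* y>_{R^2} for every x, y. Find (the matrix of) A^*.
A^* = A^T =
[[-3, -3],
 [-1, -2]]

For real matrices with standard dot products, the defining identity <Ax, y> = <x, A^* y> gives (Ax)^T y = x^T (A^*) y, i.e. x^T A^T y = x^T (A^*) y. Since this holds for all x, y, we must have A^* = A^T. Therefore
A^* =
[[-3, -3],
 [-1, -2]].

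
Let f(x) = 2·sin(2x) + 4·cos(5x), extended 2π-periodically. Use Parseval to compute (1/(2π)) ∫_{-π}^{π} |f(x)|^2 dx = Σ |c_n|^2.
Σ |c_n|^2 = 10

Expand |f|^2 and use orthogonality of {sin(nx), cos(mx)} on [-π, π]:
  ∫_{-π}^{π} sin(nx)^2 dx = π, ∫ cos(mx)^2 dx = π, and cross terms integrate to 0.
So ∫_{-π}^{π} f(x)^2 dx = 2^2 · π + 4^2 · π = (4 + 16)π.
Divide by 2π: (4 + 16)/2 = 10.
By Parseval, this equals Σ |c_n|^2.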